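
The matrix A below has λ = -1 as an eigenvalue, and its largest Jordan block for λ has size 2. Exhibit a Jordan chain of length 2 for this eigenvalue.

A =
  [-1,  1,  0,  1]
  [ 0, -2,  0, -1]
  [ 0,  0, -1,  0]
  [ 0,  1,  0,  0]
A Jordan chain for λ = -1 of length 2:
v_1 = (1, -1, 0, 1)ᵀ
v_2 = (0, 1, 0, 0)ᵀ

Let N = A − (-1)·I. We want v_2 with N^2 v_2 = 0 but N^1 v_2 ≠ 0; then v_{j-1} := N · v_j for j = 2, …, 2.

Pick v_2 = (0, 1, 0, 0)ᵀ.
Then v_1 = N · v_2 = (1, -1, 0, 1)ᵀ.

Sanity check: (A − (-1)·I) v_1 = (0, 0, 0, 0)ᵀ = 0. ✓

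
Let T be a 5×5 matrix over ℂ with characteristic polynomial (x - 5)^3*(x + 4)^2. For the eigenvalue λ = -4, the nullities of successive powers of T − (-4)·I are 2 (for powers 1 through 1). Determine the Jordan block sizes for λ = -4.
Block sizes for λ = -4: [1, 1]

From the dimensions of kernels of powers, the number of Jordan blocks of size at least j is d_j − d_{j−1} where d_j = dim ker(N^j) (with d_0 = 0). Computing the differences gives [2].
The number of blocks of size exactly k is (#blocks of size ≥ k) − (#blocks of size ≥ k + 1), so the partition is: 2 block(s) of size 1.
In nonincreasing order the block sizes are [1, 1].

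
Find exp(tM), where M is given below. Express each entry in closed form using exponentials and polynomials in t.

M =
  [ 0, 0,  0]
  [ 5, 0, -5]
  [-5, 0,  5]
e^{tM} =
  [1, 0, 0]
  [exp(5*t) - 1, 1, 1 - exp(5*t)]
  [1 - exp(5*t), 0, exp(5*t)]

Strategy: write M = P · J · P⁻¹ where J is a Jordan canonical form, so e^{tM} = P · e^{tJ} · P⁻¹, and e^{tJ} can be computed block-by-block.

M has Jordan form
J =
  [0, 0, 0]
  [0, 0, 0]
  [0, 0, 5]
(up to reordering of blocks).

Per-block formulas:
  For a 1×1 block at λ = 0: exp(t · [0]) = [e^(0t)].
  For a 1×1 block at λ = 5: exp(t · [5]) = [e^(5t)].

After assembling e^{tJ} and conjugating by P, we get:

e^{tM} =
  [1, 0, 0]
  [exp(5*t) - 1, 1, 1 - exp(5*t)]
  [1 - exp(5*t), 0, exp(5*t)]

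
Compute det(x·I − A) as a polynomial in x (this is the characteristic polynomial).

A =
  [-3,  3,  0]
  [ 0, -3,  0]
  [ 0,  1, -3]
x^3 + 9*x^2 + 27*x + 27

Expanding det(x·I − A) (e.g. by cofactor expansion or by noting that A is similar to its Jordan form J, which has the same characteristic polynomial as A) gives
  χ_A(x) = x^3 + 9*x^2 + 27*x + 27
which factors as (x + 3)^3. The eigenvalues (with algebraic multiplicities) are λ = -3 with multiplicity 3.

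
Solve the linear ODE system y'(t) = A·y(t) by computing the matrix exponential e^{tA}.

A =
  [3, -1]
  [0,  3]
e^{tA} =
  [exp(3*t), -t*exp(3*t)]
  [0, exp(3*t)]

Strategy: write A = P · J · P⁻¹ where J is a Jordan canonical form, so e^{tA} = P · e^{tJ} · P⁻¹, and e^{tJ} can be computed block-by-block.

A has Jordan form
J =
  [3, 1]
  [0, 3]
(up to reordering of blocks).

Per-block formulas:
  For a 2×2 Jordan block J_2(3): exp(t · J_2(3)) = e^(3t)·(I + t·N), where N is the 2×2 nilpotent shift.

After assembling e^{tJ} and conjugating by P, we get:

e^{tA} =
  [exp(3*t), -t*exp(3*t)]
  [0, exp(3*t)]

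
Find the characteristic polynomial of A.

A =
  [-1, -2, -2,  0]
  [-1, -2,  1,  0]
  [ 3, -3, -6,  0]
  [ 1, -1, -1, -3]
x^4 + 12*x^3 + 54*x^2 + 108*x + 81

Expanding det(x·I − A) (e.g. by cofactor expansion or by noting that A is similar to its Jordan form J, which has the same characteristic polynomial as A) gives
  χ_A(x) = x^4 + 12*x^3 + 54*x^2 + 108*x + 81
which factors as (x + 3)^4. The eigenvalues (with algebraic multiplicities) are λ = -3 with multiplicity 4.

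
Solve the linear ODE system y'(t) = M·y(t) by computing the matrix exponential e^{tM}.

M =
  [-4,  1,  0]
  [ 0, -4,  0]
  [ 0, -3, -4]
e^{tM} =
  [exp(-4*t), t*exp(-4*t), 0]
  [0, exp(-4*t), 0]
  [0, -3*t*exp(-4*t), exp(-4*t)]

Strategy: write M = P · J · P⁻¹ where J is a Jordan canonical form, so e^{tM} = P · e^{tJ} · P⁻¹, and e^{tJ} can be computed block-by-block.

M has Jordan form
J =
  [-4,  1,  0]
  [ 0, -4,  0]
  [ 0,  0, -4]
(up to reordering of blocks).

Per-block formulas:
  For a 2×2 Jordan block J_2(-4): exp(t · J_2(-4)) = e^(-4t)·(I + t·N), where N is the 2×2 nilpotent shift.
  For a 1×1 block at λ = -4: exp(t · [-4]) = [e^(-4t)].

After assembling e^{tJ} and conjugating by P, we get:

e^{tM} =
  [exp(-4*t), t*exp(-4*t), 0]
  [0, exp(-4*t), 0]
  [0, -3*t*exp(-4*t), exp(-4*t)]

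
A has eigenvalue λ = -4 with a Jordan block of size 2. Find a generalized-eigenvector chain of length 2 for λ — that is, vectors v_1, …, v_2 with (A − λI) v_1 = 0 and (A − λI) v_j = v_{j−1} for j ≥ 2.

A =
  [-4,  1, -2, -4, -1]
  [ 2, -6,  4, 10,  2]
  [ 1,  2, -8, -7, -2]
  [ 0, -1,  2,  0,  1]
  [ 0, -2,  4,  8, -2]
A Jordan chain for λ = -4 of length 2:
v_1 = (0, 2, 1, 0, 0)ᵀ
v_2 = (1, 0, 0, 0, 0)ᵀ

Let N = A − (-4)·I. We want v_2 with N^2 v_2 = 0 but N^1 v_2 ≠ 0; then v_{j-1} := N · v_j for j = 2, …, 2.

Pick v_2 = (1, 0, 0, 0, 0)ᵀ.
Then v_1 = N · v_2 = (0, 2, 1, 0, 0)ᵀ.

Sanity check: (A − (-4)·I) v_1 = (0, 0, 0, 0, 0)ᵀ = 0. ✓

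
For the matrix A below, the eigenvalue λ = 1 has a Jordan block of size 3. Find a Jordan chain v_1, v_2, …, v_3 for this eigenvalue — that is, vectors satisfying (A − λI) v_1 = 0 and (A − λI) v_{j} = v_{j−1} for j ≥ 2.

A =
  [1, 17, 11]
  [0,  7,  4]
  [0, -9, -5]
A Jordan chain for λ = 1 of length 3:
v_1 = (3, 0, 0)ᵀ
v_2 = (17, 6, -9)ᵀ
v_3 = (0, 1, 0)ᵀ

Let N = A − (1)·I. We want v_3 with N^3 v_3 = 0 but N^2 v_3 ≠ 0; then v_{j-1} := N · v_j for j = 3, …, 2.

Pick v_3 = (0, 1, 0)ᵀ.
Then v_2 = N · v_3 = (17, 6, -9)ᵀ.
Then v_1 = N · v_2 = (3, 0, 0)ᵀ.

Sanity check: (A − (1)·I) v_1 = (0, 0, 0)ᵀ = 0. ✓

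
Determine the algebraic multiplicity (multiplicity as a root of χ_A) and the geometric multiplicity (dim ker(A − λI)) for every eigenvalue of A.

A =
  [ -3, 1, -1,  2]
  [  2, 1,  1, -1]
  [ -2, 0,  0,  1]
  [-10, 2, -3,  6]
λ = 1: alg = 4, geom = 2

Step 1 — factor the characteristic polynomial to read off the algebraic multiplicities:
  χ_A(x) = (x - 1)^4

Step 2 — compute geometric multiplicities via the rank-nullity identity g(λ) = n − rank(A − λI):
  rank(A − (1)·I) = 2, so dim ker(A − (1)·I) = n − 2 = 2

Summary:
  λ = 1: algebraic multiplicity = 4, geometric multiplicity = 2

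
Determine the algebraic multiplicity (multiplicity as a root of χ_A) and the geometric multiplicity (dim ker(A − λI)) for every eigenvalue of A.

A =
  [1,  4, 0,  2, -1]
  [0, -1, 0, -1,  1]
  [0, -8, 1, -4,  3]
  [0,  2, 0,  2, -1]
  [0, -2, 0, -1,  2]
λ = 1: alg = 5, geom = 3

Step 1 — factor the characteristic polynomial to read off the algebraic multiplicities:
  χ_A(x) = (x - 1)^5

Step 2 — compute geometric multiplicities via the rank-nullity identity g(λ) = n − rank(A − λI):
  rank(A − (1)·I) = 2, so dim ker(A − (1)·I) = n − 2 = 3

Summary:
  λ = 1: algebraic multiplicity = 5, geometric multiplicity = 3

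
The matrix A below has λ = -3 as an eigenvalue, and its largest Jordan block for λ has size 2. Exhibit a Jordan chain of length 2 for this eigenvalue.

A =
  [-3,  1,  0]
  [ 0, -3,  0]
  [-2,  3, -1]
A Jordan chain for λ = -3 of length 2:
v_1 = (1, 0, 1)ᵀ
v_2 = (1, 1, 0)ᵀ

Let N = A − (-3)·I. We want v_2 with N^2 v_2 = 0 but N^1 v_2 ≠ 0; then v_{j-1} := N · v_j for j = 2, …, 2.

Pick v_2 = (1, 1, 0)ᵀ.
Then v_1 = N · v_2 = (1, 0, 1)ᵀ.

Sanity check: (A − (-3)·I) v_1 = (0, 0, 0)ᵀ = 0. ✓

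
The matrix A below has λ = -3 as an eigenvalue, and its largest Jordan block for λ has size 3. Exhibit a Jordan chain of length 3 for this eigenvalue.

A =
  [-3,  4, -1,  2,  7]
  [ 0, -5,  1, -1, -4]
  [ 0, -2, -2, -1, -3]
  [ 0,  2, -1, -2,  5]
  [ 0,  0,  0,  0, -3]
A Jordan chain for λ = -3 of length 3:
v_1 = (-2, 0, 0, 0, 0)ᵀ
v_2 = (4, -2, -2, 2, 0)ᵀ
v_3 = (0, 1, 0, 0, 0)ᵀ

Let N = A − (-3)·I. We want v_3 with N^3 v_3 = 0 but N^2 v_3 ≠ 0; then v_{j-1} := N · v_j for j = 3, …, 2.

Pick v_3 = (0, 1, 0, 0, 0)ᵀ.
Then v_2 = N · v_3 = (4, -2, -2, 2, 0)ᵀ.
Then v_1 = N · v_2 = (-2, 0, 0, 0, 0)ᵀ.

Sanity check: (A − (-3)·I) v_1 = (0, 0, 0, 0, 0)ᵀ = 0. ✓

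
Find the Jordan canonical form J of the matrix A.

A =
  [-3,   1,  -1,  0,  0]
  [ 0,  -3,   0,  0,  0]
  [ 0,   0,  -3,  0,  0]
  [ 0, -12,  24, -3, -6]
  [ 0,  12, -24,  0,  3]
J_2(-3) ⊕ J_1(-3) ⊕ J_1(-3) ⊕ J_1(3)

The characteristic polynomial is
  det(x·I − A) = x^5 + 9*x^4 + 18*x^3 - 54*x^2 - 243*x - 243 = (x - 3)*(x + 3)^4

Eigenvalues and multiplicities (the geometric multiplicity of λ is n − rank(A − λI), which equals the number of Jordan blocks for λ):
  λ = -3: algebraic multiplicity = 4, geometric multiplicity = 3
  λ = 3: algebraic multiplicity = 1, geometric multiplicity = 1

Determining the block sizes for each eigenvalue:
  λ = -3: 3 blocks summing to 4 forces exactly one block of size 2 and the rest size 1 → block sizes [2, 1, 1]
  λ = 3: one block (gm = 1), so the single block has size am = 1 → block sizes [1]

Assembling the blocks gives a Jordan form
J =
  [-3,  1,  0,  0, 0]
  [ 0, -3,  0,  0, 0]
  [ 0,  0, -3,  0, 0]
  [ 0,  0,  0, -3, 0]
  [ 0,  0,  0,  0, 3]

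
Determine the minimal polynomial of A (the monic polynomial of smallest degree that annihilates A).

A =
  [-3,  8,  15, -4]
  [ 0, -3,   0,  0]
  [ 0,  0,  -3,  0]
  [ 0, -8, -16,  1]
x^3 + 5*x^2 + 3*x - 9

The characteristic polynomial is χ_A(x) = (x - 1)*(x + 3)^3, so the eigenvalues are known. The minimal polynomial is
  m_A(x) = Π_λ (x − λ)^{k_λ}
where k_λ is the size of the *largest* Jordan block for λ (equivalently, the smallest k with (A − λI)^k v = 0 for every generalised eigenvector v of λ).

  λ = -3: largest Jordan block has size 2, contributing (x + 3)^2
  λ = 1: largest Jordan block has size 1, contributing (x − 1)

So m_A(x) = (x - 1)*(x + 3)^2 = x^3 + 5*x^2 + 3*x - 9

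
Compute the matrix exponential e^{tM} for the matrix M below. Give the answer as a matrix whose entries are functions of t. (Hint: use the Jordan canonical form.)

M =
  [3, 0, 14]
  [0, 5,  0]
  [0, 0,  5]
e^{tM} =
  [exp(3*t), 0, 7*exp(5*t) - 7*exp(3*t)]
  [0, exp(5*t), 0]
  [0, 0, exp(5*t)]

Strategy: write M = P · J · P⁻¹ where J is a Jordan canonical form, so e^{tM} = P · e^{tJ} · P⁻¹, and e^{tJ} can be computed block-by-block.

M has Jordan form
J =
  [3, 0, 0]
  [0, 5, 0]
  [0, 0, 5]
(up to reordering of blocks).

Per-block formulas:
  For a 1×1 block at λ = 3: exp(t · [3]) = [e^(3t)].
  For a 1×1 block at λ = 5: exp(t · [5]) = [e^(5t)].

After assembling e^{tJ} and conjugating by P, we get:

e^{tM} =
  [exp(3*t), 0, 7*exp(5*t) - 7*exp(3*t)]
  [0, exp(5*t), 0]
  [0, 0, exp(5*t)]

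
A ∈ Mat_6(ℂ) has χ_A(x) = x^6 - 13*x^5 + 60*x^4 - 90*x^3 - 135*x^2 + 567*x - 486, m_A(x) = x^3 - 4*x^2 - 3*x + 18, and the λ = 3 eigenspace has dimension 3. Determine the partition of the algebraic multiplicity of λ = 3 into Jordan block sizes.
Block sizes for λ = 3: [2, 2, 1]

Step 1 — from the characteristic polynomial, algebraic multiplicity of λ = 3 is 5. From dim ker(A − (3)·I) = 3, there are exactly 3 Jordan blocks for λ = 3.
Step 2 — from the minimal polynomial, the factor (x − 3)^2 tells us the largest block for λ = 3 has size 2.
Step 3 — with total size 5, 3 blocks, and largest block 2, the block sizes (in nonincreasing order) are [2, 2, 1].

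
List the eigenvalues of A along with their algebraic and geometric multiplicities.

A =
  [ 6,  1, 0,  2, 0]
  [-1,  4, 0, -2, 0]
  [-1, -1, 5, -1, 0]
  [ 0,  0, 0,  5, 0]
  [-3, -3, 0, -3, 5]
λ = 5: alg = 5, geom = 3

Step 1 — factor the characteristic polynomial to read off the algebraic multiplicities:
  χ_A(x) = (x - 5)^5

Step 2 — compute geometric multiplicities via the rank-nullity identity g(λ) = n − rank(A − λI):
  rank(A − (5)·I) = 2, so dim ker(A − (5)·I) = n − 2 = 3

Summary:
  λ = 5: algebraic multiplicity = 5, geometric multiplicity = 3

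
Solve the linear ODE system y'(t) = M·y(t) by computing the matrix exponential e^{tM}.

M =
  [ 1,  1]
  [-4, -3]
e^{tM} =
  [2*t*exp(-t) + exp(-t), t*exp(-t)]
  [-4*t*exp(-t), -2*t*exp(-t) + exp(-t)]

Strategy: write M = P · J · P⁻¹ where J is a Jordan canonical form, so e^{tM} = P · e^{tJ} · P⁻¹, and e^{tJ} can be computed block-by-block.

M has Jordan form
J =
  [-1,  1]
  [ 0, -1]
(up to reordering of blocks).

Per-block formulas:
  For a 2×2 Jordan block J_2(-1): exp(t · J_2(-1)) = e^(-1t)·(I + t·N), where N is the 2×2 nilpotent shift.

After assembling e^{tJ} and conjugating by P, we get:

e^{tM} =
  [2*t*exp(-t) + exp(-t), t*exp(-t)]
  [-4*t*exp(-t), -2*t*exp(-t) + exp(-t)]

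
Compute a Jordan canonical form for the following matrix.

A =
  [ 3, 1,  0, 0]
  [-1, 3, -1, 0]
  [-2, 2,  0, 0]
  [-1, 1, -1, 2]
J_3(2) ⊕ J_1(2)

The characteristic polynomial is
  det(x·I − A) = x^4 - 8*x^3 + 24*x^2 - 32*x + 16 = (x - 2)^4

Eigenvalues and multiplicities (the geometric multiplicity of λ is n − rank(A − λI), which equals the number of Jordan blocks for λ):
  λ = 2: algebraic multiplicity = 4, geometric multiplicity = 2

Determining the block sizes for each eigenvalue:
  λ = 2: with am = 4 and gm = 2, the partition is not yet determined (e.g. several partitions of 4 into 2 parts exist). Let N = A − (2)·I. Computing rank(N^1) = 2, rank(N^2) = 1, rank(N^3) = 0; the number of blocks of size ≥ j is rank(N^{j−1}) − rank(N^j), giving [2, 1, 1]. So we have 1 block(s) of size 3, 1 block(s) of size 1 → block sizes [3, 1]

Assembling the blocks gives a Jordan form
J =
  [2, 1, 0, 0]
  [0, 2, 1, 0]
  [0, 0, 2, 0]
  [0, 0, 0, 2]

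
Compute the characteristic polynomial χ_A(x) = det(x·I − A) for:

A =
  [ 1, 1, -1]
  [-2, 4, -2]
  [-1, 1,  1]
x^3 - 6*x^2 + 12*x - 8

Expanding det(x·I − A) (e.g. by cofactor expansion or by noting that A is similar to its Jordan form J, which has the same characteristic polynomial as A) gives
  χ_A(x) = x^3 - 6*x^2 + 12*x - 8
which factors as (x - 2)^3. The eigenvalues (with algebraic multiplicities) are λ = 2 with multiplicity 3.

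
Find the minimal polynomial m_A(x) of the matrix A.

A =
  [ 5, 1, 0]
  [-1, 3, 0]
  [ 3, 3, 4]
x^2 - 8*x + 16

The characteristic polynomial is χ_A(x) = (x - 4)^3, so the eigenvalues are known. The minimal polynomial is
  m_A(x) = Π_λ (x − λ)^{k_λ}
where k_λ is the size of the *largest* Jordan block for λ (equivalently, the smallest k with (A − λI)^k v = 0 for every generalised eigenvector v of λ).

  λ = 4: largest Jordan block has size 2, contributing (x − 4)^2

So m_A(x) = (x - 4)^2 = x^2 - 8*x + 16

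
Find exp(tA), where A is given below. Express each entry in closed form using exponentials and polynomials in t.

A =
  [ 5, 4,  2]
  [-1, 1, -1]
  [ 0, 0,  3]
e^{tA} =
  [2*t*exp(3*t) + exp(3*t), 4*t*exp(3*t), 2*t*exp(3*t)]
  [-t*exp(3*t), -2*t*exp(3*t) + exp(3*t), -t*exp(3*t)]
  [0, 0, exp(3*t)]

Strategy: write A = P · J · P⁻¹ where J is a Jordan canonical form, so e^{tA} = P · e^{tJ} · P⁻¹, and e^{tJ} can be computed block-by-block.

A has Jordan form
J =
  [3, 1, 0]
  [0, 3, 0]
  [0, 0, 3]
(up to reordering of blocks).

Per-block formulas:
  For a 1×1 block at λ = 3: exp(t · [3]) = [e^(3t)].
  For a 2×2 Jordan block J_2(3): exp(t · J_2(3)) = e^(3t)·(I + t·N), where N is the 2×2 nilpotent shift.

After assembling e^{tJ} and conjugating by P, we get:

e^{tA} =
  [2*t*exp(3*t) + exp(3*t), 4*t*exp(3*t), 2*t*exp(3*t)]
  [-t*exp(3*t), -2*t*exp(3*t) + exp(3*t), -t*exp(3*t)]
  [0, 0, exp(3*t)]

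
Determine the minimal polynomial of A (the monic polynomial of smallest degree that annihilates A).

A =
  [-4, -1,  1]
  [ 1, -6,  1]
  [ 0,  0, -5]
x^2 + 10*x + 25

The characteristic polynomial is χ_A(x) = (x + 5)^3, so the eigenvalues are known. The minimal polynomial is
  m_A(x) = Π_λ (x − λ)^{k_λ}
where k_λ is the size of the *largest* Jordan block for λ (equivalently, the smallest k with (A − λI)^k v = 0 for every generalised eigenvector v of λ).

  λ = -5: largest Jordan block has size 2, contributing (x + 5)^2

So m_A(x) = (x + 5)^2 = x^2 + 10*x + 25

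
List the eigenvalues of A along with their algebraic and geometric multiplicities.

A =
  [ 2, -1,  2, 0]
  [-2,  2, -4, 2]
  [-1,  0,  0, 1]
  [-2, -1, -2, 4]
λ = 2: alg = 4, geom = 2

Step 1 — factor the characteristic polynomial to read off the algebraic multiplicities:
  χ_A(x) = (x - 2)^4

Step 2 — compute geometric multiplicities via the rank-nullity identity g(λ) = n − rank(A − λI):
  rank(A − (2)·I) = 2, so dim ker(A − (2)·I) = n − 2 = 2

Summary:
  λ = 2: algebraic multiplicity = 4, geometric multiplicity = 2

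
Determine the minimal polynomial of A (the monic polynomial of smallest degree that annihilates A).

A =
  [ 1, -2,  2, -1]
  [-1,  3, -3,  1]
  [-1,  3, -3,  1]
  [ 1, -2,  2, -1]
x^2

The characteristic polynomial is χ_A(x) = x^4, so the eigenvalues are known. The minimal polynomial is
  m_A(x) = Π_λ (x − λ)^{k_λ}
where k_λ is the size of the *largest* Jordan block for λ (equivalently, the smallest k with (A − λI)^k v = 0 for every generalised eigenvector v of λ).

  λ = 0: largest Jordan block has size 2, contributing (x − 0)^2

So m_A(x) = x^2 = x^2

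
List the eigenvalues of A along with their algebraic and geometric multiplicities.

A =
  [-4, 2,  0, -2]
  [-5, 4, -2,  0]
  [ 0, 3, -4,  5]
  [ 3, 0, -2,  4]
λ = 0: alg = 4, geom = 2

Step 1 — factor the characteristic polynomial to read off the algebraic multiplicities:
  χ_A(x) = x^4

Step 2 — compute geometric multiplicities via the rank-nullity identity g(λ) = n − rank(A − λI):
  rank(A − (0)·I) = 2, so dim ker(A − (0)·I) = n − 2 = 2

Summary:
  λ = 0: algebraic multiplicity = 4, geometric multiplicity = 2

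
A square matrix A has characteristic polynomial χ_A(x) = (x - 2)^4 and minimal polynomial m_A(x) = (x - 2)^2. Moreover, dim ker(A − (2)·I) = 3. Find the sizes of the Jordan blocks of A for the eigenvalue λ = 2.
Block sizes for λ = 2: [2, 1, 1]

Step 1 — from the characteristic polynomial, algebraic multiplicity of λ = 2 is 4. From dim ker(A − (2)·I) = 3, there are exactly 3 Jordan blocks for λ = 2.
Step 2 — from the minimal polynomial, the factor (x − 2)^2 tells us the largest block for λ = 2 has size 2.
Step 3 — with total size 4, 3 blocks, and largest block 2, the block sizes (in nonincreasing order) are [2, 1, 1].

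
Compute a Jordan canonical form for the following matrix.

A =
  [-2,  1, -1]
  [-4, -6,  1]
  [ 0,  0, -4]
J_3(-4)

The characteristic polynomial is
  det(x·I − A) = x^3 + 12*x^2 + 48*x + 64 = (x + 4)^3

Eigenvalues and multiplicities (the geometric multiplicity of λ is n − rank(A − λI), which equals the number of Jordan blocks for λ):
  λ = -4: algebraic multiplicity = 3, geometric multiplicity = 1

Determining the block sizes for each eigenvalue:
  λ = -4: one block (gm = 1), so the single block has size am = 3 → block sizes [3]

Assembling the blocks gives a Jordan form
J =
  [-4,  1,  0]
  [ 0, -4,  1]
  [ 0,  0, -4]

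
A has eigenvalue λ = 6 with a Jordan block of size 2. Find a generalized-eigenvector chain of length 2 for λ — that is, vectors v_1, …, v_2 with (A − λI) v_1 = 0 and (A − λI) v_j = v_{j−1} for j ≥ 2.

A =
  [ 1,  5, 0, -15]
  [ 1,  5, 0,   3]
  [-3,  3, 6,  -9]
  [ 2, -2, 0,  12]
A Jordan chain for λ = 6 of length 2:
v_1 = (-5, 1, -3, 2)ᵀ
v_2 = (1, 0, 0, 0)ᵀ

Let N = A − (6)·I. We want v_2 with N^2 v_2 = 0 but N^1 v_2 ≠ 0; then v_{j-1} := N · v_j for j = 2, …, 2.

Pick v_2 = (1, 0, 0, 0)ᵀ.
Then v_1 = N · v_2 = (-5, 1, -3, 2)ᵀ.

Sanity check: (A − (6)·I) v_1 = (0, 0, 0, 0)ᵀ = 0. ✓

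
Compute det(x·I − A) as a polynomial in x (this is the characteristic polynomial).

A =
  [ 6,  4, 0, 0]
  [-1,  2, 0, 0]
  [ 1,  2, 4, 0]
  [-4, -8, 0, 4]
x^4 - 16*x^3 + 96*x^2 - 256*x + 256

Expanding det(x·I − A) (e.g. by cofactor expansion or by noting that A is similar to its Jordan form J, which has the same characteristic polynomial as A) gives
  χ_A(x) = x^4 - 16*x^3 + 96*x^2 - 256*x + 256
which factors as (x - 4)^4. The eigenvalues (with algebraic multiplicities) are λ = 4 with multiplicity 4.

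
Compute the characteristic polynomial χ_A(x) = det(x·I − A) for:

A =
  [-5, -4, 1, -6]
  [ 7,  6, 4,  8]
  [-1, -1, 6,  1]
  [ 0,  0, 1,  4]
x^4 - 11*x^3 + 36*x^2 - 16*x - 64

Expanding det(x·I − A) (e.g. by cofactor expansion or by noting that A is similar to its Jordan form J, which has the same characteristic polynomial as A) gives
  χ_A(x) = x^4 - 11*x^3 + 36*x^2 - 16*x - 64
which factors as (x - 4)^3*(x + 1). The eigenvalues (with algebraic multiplicities) are λ = -1 with multiplicity 1, λ = 4 with multiplicity 3.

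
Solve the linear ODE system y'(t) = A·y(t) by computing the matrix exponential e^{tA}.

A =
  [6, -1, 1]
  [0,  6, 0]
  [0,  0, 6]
e^{tA} =
  [exp(6*t), -t*exp(6*t), t*exp(6*t)]
  [0, exp(6*t), 0]
  [0, 0, exp(6*t)]

Strategy: write A = P · J · P⁻¹ where J is a Jordan canonical form, so e^{tA} = P · e^{tJ} · P⁻¹, and e^{tJ} can be computed block-by-block.

A has Jordan form
J =
  [6, 1, 0]
  [0, 6, 0]
  [0, 0, 6]
(up to reordering of blocks).

Per-block formulas:
  For a 1×1 block at λ = 6: exp(t · [6]) = [e^(6t)].
  For a 2×2 Jordan block J_2(6): exp(t · J_2(6)) = e^(6t)·(I + t·N), where N is the 2×2 nilpotent shift.

After assembling e^{tJ} and conjugating by P, we get:

e^{tA} =
  [exp(6*t), -t*exp(6*t), t*exp(6*t)]
  [0, exp(6*t), 0]
  [0, 0, exp(6*t)]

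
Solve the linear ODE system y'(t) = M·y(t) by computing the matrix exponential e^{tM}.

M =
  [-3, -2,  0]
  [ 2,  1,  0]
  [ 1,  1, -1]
e^{tM} =
  [-2*t*exp(-t) + exp(-t), -2*t*exp(-t), 0]
  [2*t*exp(-t), 2*t*exp(-t) + exp(-t), 0]
  [t*exp(-t), t*exp(-t), exp(-t)]

Strategy: write M = P · J · P⁻¹ where J is a Jordan canonical form, so e^{tM} = P · e^{tJ} · P⁻¹, and e^{tJ} can be computed block-by-block.

M has Jordan form
J =
  [-1,  1,  0]
  [ 0, -1,  0]
  [ 0,  0, -1]
(up to reordering of blocks).

Per-block formulas:
  For a 1×1 block at λ = -1: exp(t · [-1]) = [e^(-1t)].
  For a 2×2 Jordan block J_2(-1): exp(t · J_2(-1)) = e^(-1t)·(I + t·N), where N is the 2×2 nilpotent shift.

After assembling e^{tJ} and conjugating by P, we get:

e^{tM} =
  [-2*t*exp(-t) + exp(-t), -2*t*exp(-t), 0]
  [2*t*exp(-t), 2*t*exp(-t) + exp(-t), 0]
  [t*exp(-t), t*exp(-t), exp(-t)]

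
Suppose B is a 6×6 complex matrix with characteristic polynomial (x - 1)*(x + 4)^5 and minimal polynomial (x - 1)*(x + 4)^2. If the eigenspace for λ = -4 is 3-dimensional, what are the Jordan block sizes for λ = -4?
Block sizes for λ = -4: [2, 2, 1]

Step 1 — from the characteristic polynomial, algebraic multiplicity of λ = -4 is 5. From dim ker(B − (-4)·I) = 3, there are exactly 3 Jordan blocks for λ = -4.
Step 2 — from the minimal polynomial, the factor (x + 4)^2 tells us the largest block for λ = -4 has size 2.
Step 3 — with total size 5, 3 blocks, and largest block 2, the block sizes (in nonincreasing order) are [2, 2, 1].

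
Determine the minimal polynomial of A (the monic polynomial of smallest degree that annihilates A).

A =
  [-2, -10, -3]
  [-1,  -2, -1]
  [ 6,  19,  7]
x^3 - 3*x^2 + 3*x - 1

The characteristic polynomial is χ_A(x) = (x - 1)^3, so the eigenvalues are known. The minimal polynomial is
  m_A(x) = Π_λ (x − λ)^{k_λ}
where k_λ is the size of the *largest* Jordan block for λ (equivalently, the smallest k with (A − λI)^k v = 0 for every generalised eigenvector v of λ).

  λ = 1: largest Jordan block has size 3, contributing (x − 1)^3

So m_A(x) = (x - 1)^3 = x^3 - 3*x^2 + 3*x - 1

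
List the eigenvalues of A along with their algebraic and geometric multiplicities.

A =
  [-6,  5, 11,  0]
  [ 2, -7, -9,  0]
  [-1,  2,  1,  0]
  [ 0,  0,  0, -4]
λ = -4: alg = 4, geom = 2

Step 1 — factor the characteristic polynomial to read off the algebraic multiplicities:
  χ_A(x) = (x + 4)^4

Step 2 — compute geometric multiplicities via the rank-nullity identity g(λ) = n − rank(A − λI):
  rank(A − (-4)·I) = 2, so dim ker(A − (-4)·I) = n − 2 = 2

Summary:
  λ = -4: algebraic multiplicity = 4, geometric multiplicity = 2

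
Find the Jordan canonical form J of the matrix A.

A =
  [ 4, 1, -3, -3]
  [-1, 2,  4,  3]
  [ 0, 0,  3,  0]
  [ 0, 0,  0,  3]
J_3(3) ⊕ J_1(3)

The characteristic polynomial is
  det(x·I − A) = x^4 - 12*x^3 + 54*x^2 - 108*x + 81 = (x - 3)^4

Eigenvalues and multiplicities (the geometric multiplicity of λ is n − rank(A − λI), which equals the number of Jordan blocks for λ):
  λ = 3: algebraic multiplicity = 4, geometric multiplicity = 2

Determining the block sizes for each eigenvalue:
  λ = 3: with am = 4 and gm = 2, the partition is not yet determined (e.g. several partitions of 4 into 2 parts exist). Let N = A − (3)·I. Computing rank(N^1) = 2, rank(N^2) = 1, rank(N^3) = 0; the number of blocks of size ≥ j is rank(N^{j−1}) − rank(N^j), giving [2, 1, 1]. So we have 1 block(s) of size 3, 1 block(s) of size 1 → block sizes [3, 1]

Assembling the blocks gives a Jordan form
J =
  [3, 1, 0, 0]
  [0, 3, 1, 0]
  [0, 0, 3, 0]
  [0, 0, 0, 3]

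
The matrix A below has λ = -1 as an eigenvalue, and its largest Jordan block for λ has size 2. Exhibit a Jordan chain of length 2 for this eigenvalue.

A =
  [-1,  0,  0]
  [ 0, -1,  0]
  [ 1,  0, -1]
A Jordan chain for λ = -1 of length 2:
v_1 = (0, 0, 1)ᵀ
v_2 = (1, 0, 0)ᵀ

Let N = A − (-1)·I. We want v_2 with N^2 v_2 = 0 but N^1 v_2 ≠ 0; then v_{j-1} := N · v_j for j = 2, …, 2.

Pick v_2 = (1, 0, 0)ᵀ.
Then v_1 = N · v_2 = (0, 0, 1)ᵀ.

Sanity check: (A − (-1)·I) v_1 = (0, 0, 0)ᵀ = 0. ✓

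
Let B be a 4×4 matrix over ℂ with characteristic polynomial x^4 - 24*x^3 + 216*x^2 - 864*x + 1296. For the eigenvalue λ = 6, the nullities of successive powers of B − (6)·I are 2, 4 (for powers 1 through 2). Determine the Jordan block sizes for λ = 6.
Block sizes for λ = 6: [2, 2]

From the dimensions of kernels of powers, the number of Jordan blocks of size at least j is d_j − d_{j−1} where d_j = dim ker(N^j) (with d_0 = 0). Computing the differences gives [2, 2].
The number of blocks of size exactly k is (#blocks of size ≥ k) − (#blocks of size ≥ k + 1), so the partition is: 2 block(s) of size 2.
In nonincreasing order the block sizes are [2, 2].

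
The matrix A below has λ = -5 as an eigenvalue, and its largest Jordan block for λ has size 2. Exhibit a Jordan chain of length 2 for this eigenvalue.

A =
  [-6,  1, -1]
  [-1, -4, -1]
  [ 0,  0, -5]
A Jordan chain for λ = -5 of length 2:
v_1 = (-1, -1, 0)ᵀ
v_2 = (1, 0, 0)ᵀ

Let N = A − (-5)·I. We want v_2 with N^2 v_2 = 0 but N^1 v_2 ≠ 0; then v_{j-1} := N · v_j for j = 2, …, 2.

Pick v_2 = (1, 0, 0)ᵀ.
Then v_1 = N · v_2 = (-1, -1, 0)ᵀ.

Sanity check: (A − (-5)·I) v_1 = (0, 0, 0)ᵀ = 0. ✓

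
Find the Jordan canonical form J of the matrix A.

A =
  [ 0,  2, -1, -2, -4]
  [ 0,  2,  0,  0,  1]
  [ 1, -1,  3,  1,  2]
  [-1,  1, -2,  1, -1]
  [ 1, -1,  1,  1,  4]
J_3(2) ⊕ J_2(2)

The characteristic polynomial is
  det(x·I − A) = x^5 - 10*x^4 + 40*x^3 - 80*x^2 + 80*x - 32 = (x - 2)^5

Eigenvalues and multiplicities (the geometric multiplicity of λ is n − rank(A − λI), which equals the number of Jordan blocks for λ):
  λ = 2: algebraic multiplicity = 5, geometric multiplicity = 2

Determining the block sizes for each eigenvalue:
  λ = 2: with am = 5 and gm = 2, the partition is not yet determined (e.g. several partitions of 5 into 2 parts exist). Let N = A − (2)·I. Computing rank(N^1) = 3, rank(N^2) = 1, rank(N^3) = 0; the number of blocks of size ≥ j is rank(N^{j−1}) − rank(N^j), giving [2, 2, 1]. So we have 1 block(s) of size 3, 1 block(s) of size 2 → block sizes [3, 2]

Assembling the blocks gives a Jordan form
J =
  [2, 1, 0, 0, 0]
  [0, 2, 1, 0, 0]
  [0, 0, 2, 0, 0]
  [0, 0, 0, 2, 1]
  [0, 0, 0, 0, 2]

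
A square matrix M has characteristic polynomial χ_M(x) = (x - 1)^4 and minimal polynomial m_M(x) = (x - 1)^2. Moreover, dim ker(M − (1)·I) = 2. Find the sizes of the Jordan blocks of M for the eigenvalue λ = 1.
Block sizes for λ = 1: [2, 2]

Step 1 — from the characteristic polynomial, algebraic multiplicity of λ = 1 is 4. From dim ker(M − (1)·I) = 2, there are exactly 2 Jordan blocks for λ = 1.
Step 2 — from the minimal polynomial, the factor (x − 1)^2 tells us the largest block for λ = 1 has size 2.
Step 3 — with total size 4, 2 blocks, and largest block 2, the block sizes (in nonincreasing order) are [2, 2].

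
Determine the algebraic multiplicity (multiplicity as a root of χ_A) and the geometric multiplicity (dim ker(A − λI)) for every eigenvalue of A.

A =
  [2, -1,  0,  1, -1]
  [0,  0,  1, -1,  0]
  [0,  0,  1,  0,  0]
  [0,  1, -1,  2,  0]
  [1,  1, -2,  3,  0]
λ = 1: alg = 5, geom = 3

Step 1 — factor the characteristic polynomial to read off the algebraic multiplicities:
  χ_A(x) = (x - 1)^5

Step 2 — compute geometric multiplicities via the rank-nullity identity g(λ) = n − rank(A − λI):
  rank(A − (1)·I) = 2, so dim ker(A − (1)·I) = n − 2 = 3

Summary:
  λ = 1: algebraic multiplicity = 5, geometric multiplicity = 3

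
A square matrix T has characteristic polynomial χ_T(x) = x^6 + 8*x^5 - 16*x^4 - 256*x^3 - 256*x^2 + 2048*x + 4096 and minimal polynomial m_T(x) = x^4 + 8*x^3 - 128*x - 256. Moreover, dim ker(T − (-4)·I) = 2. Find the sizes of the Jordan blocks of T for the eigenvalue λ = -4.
Block sizes for λ = -4: [3, 1]

Step 1 — from the characteristic polynomial, algebraic multiplicity of λ = -4 is 4. From dim ker(T − (-4)·I) = 2, there are exactly 2 Jordan blocks for λ = -4.
Step 2 — from the minimal polynomial, the factor (x + 4)^3 tells us the largest block for λ = -4 has size 3.
Step 3 — with total size 4, 2 blocks, and largest block 3, the block sizes (in nonincreasing order) are [3, 1].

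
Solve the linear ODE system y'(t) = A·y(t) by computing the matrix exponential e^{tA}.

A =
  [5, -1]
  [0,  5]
e^{tA} =
  [exp(5*t), -t*exp(5*t)]
  [0, exp(5*t)]

Strategy: write A = P · J · P⁻¹ where J is a Jordan canonical form, so e^{tA} = P · e^{tJ} · P⁻¹, and e^{tJ} can be computed block-by-block.

A has Jordan form
J =
  [5, 1]
  [0, 5]
(up to reordering of blocks).

Per-block formulas:
  For a 2×2 Jordan block J_2(5): exp(t · J_2(5)) = e^(5t)·(I + t·N), where N is the 2×2 nilpotent shift.

After assembling e^{tJ} and conjugating by P, we get:

e^{tA} =
  [exp(5*t), -t*exp(5*t)]
  [0, exp(5*t)]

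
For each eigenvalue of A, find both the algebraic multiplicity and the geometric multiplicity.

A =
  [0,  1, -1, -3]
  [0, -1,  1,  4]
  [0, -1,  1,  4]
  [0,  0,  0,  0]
λ = 0: alg = 4, geom = 2

Step 1 — factor the characteristic polynomial to read off the algebraic multiplicities:
  χ_A(x) = x^4

Step 2 — compute geometric multiplicities via the rank-nullity identity g(λ) = n − rank(A − λI):
  rank(A − (0)·I) = 2, so dim ker(A − (0)·I) = n − 2 = 2

Summary:
  λ = 0: algebraic multiplicity = 4, geometric multiplicity = 2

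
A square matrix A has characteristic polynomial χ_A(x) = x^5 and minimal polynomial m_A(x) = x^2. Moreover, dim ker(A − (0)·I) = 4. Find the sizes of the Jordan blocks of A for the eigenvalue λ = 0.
Block sizes for λ = 0: [2, 1, 1, 1]

Step 1 — from the characteristic polynomial, algebraic multiplicity of λ = 0 is 5. From dim ker(A − (0)·I) = 4, there are exactly 4 Jordan blocks for λ = 0.
Step 2 — from the minimal polynomial, the factor (x − 0)^2 tells us the largest block for λ = 0 has size 2.
Step 3 — with total size 5, 4 blocks, and largest block 2, the block sizes (in nonincreasing order) are [2, 1, 1, 1].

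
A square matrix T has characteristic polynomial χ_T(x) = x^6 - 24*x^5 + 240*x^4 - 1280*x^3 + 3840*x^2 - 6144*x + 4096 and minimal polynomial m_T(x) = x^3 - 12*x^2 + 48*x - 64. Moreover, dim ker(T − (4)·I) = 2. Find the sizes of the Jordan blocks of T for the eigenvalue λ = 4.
Block sizes for λ = 4: [3, 3]

Step 1 — from the characteristic polynomial, algebraic multiplicity of λ = 4 is 6. From dim ker(T − (4)·I) = 2, there are exactly 2 Jordan blocks for λ = 4.
Step 2 — from the minimal polynomial, the factor (x − 4)^3 tells us the largest block for λ = 4 has size 3.
Step 3 — with total size 6, 2 blocks, and largest block 3, the block sizes (in nonincreasing order) are [3, 3].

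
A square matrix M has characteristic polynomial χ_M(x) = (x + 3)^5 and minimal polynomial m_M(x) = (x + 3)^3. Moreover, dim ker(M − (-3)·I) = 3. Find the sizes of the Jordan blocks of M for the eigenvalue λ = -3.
Block sizes for λ = -3: [3, 1, 1]

Step 1 — from the characteristic polynomial, algebraic multiplicity of λ = -3 is 5. From dim ker(M − (-3)·I) = 3, there are exactly 3 Jordan blocks for λ = -3.
Step 2 — from the minimal polynomial, the factor (x + 3)^3 tells us the largest block for λ = -3 has size 3.
Step 3 — with total size 5, 3 blocks, and largest block 3, the block sizes (in nonincreasing order) are [3, 1, 1].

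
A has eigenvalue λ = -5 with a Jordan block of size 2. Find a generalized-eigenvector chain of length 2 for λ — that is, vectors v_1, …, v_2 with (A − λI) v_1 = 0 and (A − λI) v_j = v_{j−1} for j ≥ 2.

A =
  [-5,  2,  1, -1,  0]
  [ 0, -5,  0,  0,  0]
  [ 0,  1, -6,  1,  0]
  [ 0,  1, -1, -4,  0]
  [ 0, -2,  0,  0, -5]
A Jordan chain for λ = -5 of length 2:
v_1 = (2, 0, 1, 1, -2)ᵀ
v_2 = (0, 1, 0, 0, 0)ᵀ

Let N = A − (-5)·I. We want v_2 with N^2 v_2 = 0 but N^1 v_2 ≠ 0; then v_{j-1} := N · v_j for j = 2, …, 2.

Pick v_2 = (0, 1, 0, 0, 0)ᵀ.
Then v_1 = N · v_2 = (2, 0, 1, 1, -2)ᵀ.

Sanity check: (A − (-5)·I) v_1 = (0, 0, 0, 0, 0)ᵀ = 0. ✓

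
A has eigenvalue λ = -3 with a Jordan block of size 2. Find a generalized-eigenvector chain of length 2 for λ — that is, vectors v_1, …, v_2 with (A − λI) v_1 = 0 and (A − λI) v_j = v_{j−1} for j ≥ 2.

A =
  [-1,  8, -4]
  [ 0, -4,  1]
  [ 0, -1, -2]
A Jordan chain for λ = -3 of length 2:
v_1 = (-2, 1, 1)ᵀ
v_2 = (3, -1, 0)ᵀ

Let N = A − (-3)·I. We want v_2 with N^2 v_2 = 0 but N^1 v_2 ≠ 0; then v_{j-1} := N · v_j for j = 2, …, 2.

Pick v_2 = (3, -1, 0)ᵀ.
Then v_1 = N · v_2 = (-2, 1, 1)ᵀ.

Sanity check: (A − (-3)·I) v_1 = (0, 0, 0)ᵀ = 0. ✓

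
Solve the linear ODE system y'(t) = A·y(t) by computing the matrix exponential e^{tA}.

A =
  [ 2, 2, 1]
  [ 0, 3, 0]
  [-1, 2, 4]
e^{tA} =
  [-t*exp(3*t) + exp(3*t), 2*t*exp(3*t), t*exp(3*t)]
  [0, exp(3*t), 0]
  [-t*exp(3*t), 2*t*exp(3*t), t*exp(3*t) + exp(3*t)]

Strategy: write A = P · J · P⁻¹ where J is a Jordan canonical form, so e^{tA} = P · e^{tJ} · P⁻¹, and e^{tJ} can be computed block-by-block.

A has Jordan form
J =
  [3, 1, 0]
  [0, 3, 0]
  [0, 0, 3]
(up to reordering of blocks).

Per-block formulas:
  For a 2×2 Jordan block J_2(3): exp(t · J_2(3)) = e^(3t)·(I + t·N), where N is the 2×2 nilpotent shift.
  For a 1×1 block at λ = 3: exp(t · [3]) = [e^(3t)].

After assembling e^{tJ} and conjugating by P, we get:

e^{tA} =
  [-t*exp(3*t) + exp(3*t), 2*t*exp(3*t), t*exp(3*t)]
  [0, exp(3*t), 0]
  [-t*exp(3*t), 2*t*exp(3*t), t*exp(3*t) + exp(3*t)]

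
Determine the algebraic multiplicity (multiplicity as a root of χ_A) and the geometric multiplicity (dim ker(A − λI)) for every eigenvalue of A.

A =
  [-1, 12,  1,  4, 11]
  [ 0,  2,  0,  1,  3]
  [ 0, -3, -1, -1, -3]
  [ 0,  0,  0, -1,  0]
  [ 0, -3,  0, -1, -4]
λ = -1: alg = 5, geom = 3

Step 1 — factor the characteristic polynomial to read off the algebraic multiplicities:
  χ_A(x) = (x + 1)^5

Step 2 — compute geometric multiplicities via the rank-nullity identity g(λ) = n − rank(A − λI):
  rank(A − (-1)·I) = 2, so dim ker(A − (-1)·I) = n − 2 = 3

Summary:
  λ = -1: algebraic multiplicity = 5, geometric multiplicity = 3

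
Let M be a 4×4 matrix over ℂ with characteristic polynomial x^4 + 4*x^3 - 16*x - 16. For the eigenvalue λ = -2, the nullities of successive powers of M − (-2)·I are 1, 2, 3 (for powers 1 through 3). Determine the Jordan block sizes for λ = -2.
Block sizes for λ = -2: [3]

From the dimensions of kernels of powers, the number of Jordan blocks of size at least j is d_j − d_{j−1} where d_j = dim ker(N^j) (with d_0 = 0). Computing the differences gives [1, 1, 1].
The number of blocks of size exactly k is (#blocks of size ≥ k) − (#blocks of size ≥ k + 1), so the partition is: 1 block(s) of size 3.
In nonincreasing order the block sizes are [3].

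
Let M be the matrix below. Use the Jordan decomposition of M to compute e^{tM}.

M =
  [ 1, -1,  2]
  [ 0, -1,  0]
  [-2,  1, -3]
e^{tM} =
  [2*t*exp(-t) + exp(-t), -t*exp(-t), 2*t*exp(-t)]
  [0, exp(-t), 0]
  [-2*t*exp(-t), t*exp(-t), -2*t*exp(-t) + exp(-t)]

Strategy: write M = P · J · P⁻¹ where J is a Jordan canonical form, so e^{tM} = P · e^{tJ} · P⁻¹, and e^{tJ} can be computed block-by-block.

M has Jordan form
J =
  [-1,  1,  0]
  [ 0, -1,  0]
  [ 0,  0, -1]
(up to reordering of blocks).

Per-block formulas:
  For a 2×2 Jordan block J_2(-1): exp(t · J_2(-1)) = e^(-1t)·(I + t·N), where N is the 2×2 nilpotent shift.
  For a 1×1 block at λ = -1: exp(t · [-1]) = [e^(-1t)].

After assembling e^{tJ} and conjugating by P, we get:

e^{tM} =
  [2*t*exp(-t) + exp(-t), -t*exp(-t), 2*t*exp(-t)]
  [0, exp(-t), 0]
  [-2*t*exp(-t), t*exp(-t), -2*t*exp(-t) + exp(-t)]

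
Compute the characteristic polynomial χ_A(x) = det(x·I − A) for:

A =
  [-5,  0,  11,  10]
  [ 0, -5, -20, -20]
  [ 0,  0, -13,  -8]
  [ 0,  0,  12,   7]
x^4 + 16*x^3 + 90*x^2 + 200*x + 125

Expanding det(x·I − A) (e.g. by cofactor expansion or by noting that A is similar to its Jordan form J, which has the same characteristic polynomial as A) gives
  χ_A(x) = x^4 + 16*x^3 + 90*x^2 + 200*x + 125
which factors as (x + 1)*(x + 5)^3. The eigenvalues (with algebraic multiplicities) are λ = -5 with multiplicity 3, λ = -1 with multiplicity 1.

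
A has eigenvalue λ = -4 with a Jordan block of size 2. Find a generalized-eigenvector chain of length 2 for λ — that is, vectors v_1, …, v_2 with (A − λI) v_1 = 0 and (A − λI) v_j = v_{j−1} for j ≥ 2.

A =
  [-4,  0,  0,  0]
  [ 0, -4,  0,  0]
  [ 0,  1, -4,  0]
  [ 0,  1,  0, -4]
A Jordan chain for λ = -4 of length 2:
v_1 = (0, 0, 1, 1)ᵀ
v_2 = (0, 1, 0, 0)ᵀ

Let N = A − (-4)·I. We want v_2 with N^2 v_2 = 0 but N^1 v_2 ≠ 0; then v_{j-1} := N · v_j for j = 2, …, 2.

Pick v_2 = (0, 1, 0, 0)ᵀ.
Then v_1 = N · v_2 = (0, 0, 1, 1)ᵀ.

Sanity check: (A − (-4)·I) v_1 = (0, 0, 0, 0)ᵀ = 0. ✓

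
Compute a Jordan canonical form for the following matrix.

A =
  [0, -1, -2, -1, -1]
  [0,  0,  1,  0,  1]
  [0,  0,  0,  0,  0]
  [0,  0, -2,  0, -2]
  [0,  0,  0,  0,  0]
J_3(0) ⊕ J_1(0) ⊕ J_1(0)

The characteristic polynomial is
  det(x·I − A) = x^5

Eigenvalues and multiplicities (the geometric multiplicity of λ is n − rank(A − λI), which equals the number of Jordan blocks for λ):
  λ = 0: algebraic multiplicity = 5, geometric multiplicity = 3

Determining the block sizes for each eigenvalue:
  λ = 0: with am = 5 and gm = 3, the partition is not yet determined (e.g. several partitions of 5 into 3 parts exist). Let N = A − (0)·I. Computing rank(N^1) = 2, rank(N^2) = 1, rank(N^3) = 0; the number of blocks of size ≥ j is rank(N^{j−1}) − rank(N^j), giving [3, 1, 1]. So we have 1 block(s) of size 3, 2 block(s) of size 1 → block sizes [3, 1, 1]

Assembling the blocks gives a Jordan form
J =
  [0, 1, 0, 0, 0]
  [0, 0, 1, 0, 0]
  [0, 0, 0, 0, 0]
  [0, 0, 0, 0, 0]
  [0, 0, 0, 0, 0]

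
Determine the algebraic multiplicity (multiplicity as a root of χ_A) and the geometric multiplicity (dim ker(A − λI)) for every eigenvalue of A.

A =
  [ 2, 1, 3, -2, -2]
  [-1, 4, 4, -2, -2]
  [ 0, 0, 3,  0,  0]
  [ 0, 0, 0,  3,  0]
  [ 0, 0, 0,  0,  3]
λ = 3: alg = 5, geom = 3

Step 1 — factor the characteristic polynomial to read off the algebraic multiplicities:
  χ_A(x) = (x - 3)^5

Step 2 — compute geometric multiplicities via the rank-nullity identity g(λ) = n − rank(A − λI):
  rank(A − (3)·I) = 2, so dim ker(A − (3)·I) = n − 2 = 3

Summary:
  λ = 3: algebraic multiplicity = 5, geometric multiplicity = 3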